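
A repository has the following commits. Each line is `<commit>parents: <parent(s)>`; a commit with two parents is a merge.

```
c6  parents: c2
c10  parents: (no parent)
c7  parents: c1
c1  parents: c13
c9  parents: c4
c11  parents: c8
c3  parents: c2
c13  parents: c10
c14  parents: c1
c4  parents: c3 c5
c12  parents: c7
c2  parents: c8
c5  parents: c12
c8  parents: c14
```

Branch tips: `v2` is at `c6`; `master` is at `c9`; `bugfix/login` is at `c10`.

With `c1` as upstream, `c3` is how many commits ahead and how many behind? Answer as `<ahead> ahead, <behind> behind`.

Reachable from c3: {c1, c10, c13, c14, c2, c3, c8}.
Reachable from c1: {c1, c10, c13}.
Only in c3's history (ahead): {c14, c2, c3, c8} — 4.
Only in c1's history (behind): {} — 0.

4 ahead, 0 behind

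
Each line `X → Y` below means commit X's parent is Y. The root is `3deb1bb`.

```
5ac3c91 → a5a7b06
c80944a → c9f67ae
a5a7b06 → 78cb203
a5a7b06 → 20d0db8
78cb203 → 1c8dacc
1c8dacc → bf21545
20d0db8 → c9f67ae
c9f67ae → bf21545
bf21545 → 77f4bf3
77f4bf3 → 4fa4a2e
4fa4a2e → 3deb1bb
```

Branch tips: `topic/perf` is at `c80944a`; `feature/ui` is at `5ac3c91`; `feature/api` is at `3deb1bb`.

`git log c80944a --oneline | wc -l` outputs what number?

6

Walking parent pointers from c80944a: reachable set = {3deb1bb, 4fa4a2e, 77f4bf3, bf21545, c80944a, c9f67ae}.
That is 6 commits.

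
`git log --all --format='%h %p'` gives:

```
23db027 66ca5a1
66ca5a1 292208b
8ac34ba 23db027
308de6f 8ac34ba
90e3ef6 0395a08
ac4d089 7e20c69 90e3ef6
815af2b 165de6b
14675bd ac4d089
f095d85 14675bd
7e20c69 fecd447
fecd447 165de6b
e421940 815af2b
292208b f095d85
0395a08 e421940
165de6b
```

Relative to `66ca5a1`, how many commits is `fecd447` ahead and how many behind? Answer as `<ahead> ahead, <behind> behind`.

0 ahead, 10 behind

Reachable from fecd447: {165de6b, fecd447}.
Reachable from 66ca5a1: {0395a08, 14675bd, 165de6b, 292208b, 66ca5a1, 7e20c69, 815af2b, 90e3ef6, ac4d089, e421940, f095d85, fecd447}.
Only in fecd447's history (ahead): {} — 0.
Only in 66ca5a1's history (behind): {0395a08, 14675bd, 292208b, 66ca5a1, 7e20c69, 815af2b, 90e3ef6, ac4d089, e421940, f095d85} — 10.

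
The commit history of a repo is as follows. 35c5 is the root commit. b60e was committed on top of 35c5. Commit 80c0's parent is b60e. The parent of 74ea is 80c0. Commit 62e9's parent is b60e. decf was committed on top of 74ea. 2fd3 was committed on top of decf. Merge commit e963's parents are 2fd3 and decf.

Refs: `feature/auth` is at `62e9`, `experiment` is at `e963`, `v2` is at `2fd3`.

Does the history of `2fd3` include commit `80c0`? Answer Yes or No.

Ancestors of 2fd3 (commits reachable by following parents): {2fd3, 35c5, 74ea, 80c0, b60e, decf}.
80c0 is in that set, so it is an ancestor of 2fd3.

Yes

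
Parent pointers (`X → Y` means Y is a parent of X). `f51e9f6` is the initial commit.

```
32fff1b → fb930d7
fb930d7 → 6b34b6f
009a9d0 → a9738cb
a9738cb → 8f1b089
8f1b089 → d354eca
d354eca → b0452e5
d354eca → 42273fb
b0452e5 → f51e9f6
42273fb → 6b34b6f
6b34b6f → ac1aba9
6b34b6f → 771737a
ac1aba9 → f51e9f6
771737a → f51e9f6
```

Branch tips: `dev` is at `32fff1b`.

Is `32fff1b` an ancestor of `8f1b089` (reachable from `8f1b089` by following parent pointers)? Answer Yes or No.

No

Ancestors of 8f1b089: {42273fb, 6b34b6f, 771737a, 8f1b089, ac1aba9, b0452e5, d354eca, f51e9f6}.
32fff1b is not in that set, so it is not an ancestor of 8f1b089.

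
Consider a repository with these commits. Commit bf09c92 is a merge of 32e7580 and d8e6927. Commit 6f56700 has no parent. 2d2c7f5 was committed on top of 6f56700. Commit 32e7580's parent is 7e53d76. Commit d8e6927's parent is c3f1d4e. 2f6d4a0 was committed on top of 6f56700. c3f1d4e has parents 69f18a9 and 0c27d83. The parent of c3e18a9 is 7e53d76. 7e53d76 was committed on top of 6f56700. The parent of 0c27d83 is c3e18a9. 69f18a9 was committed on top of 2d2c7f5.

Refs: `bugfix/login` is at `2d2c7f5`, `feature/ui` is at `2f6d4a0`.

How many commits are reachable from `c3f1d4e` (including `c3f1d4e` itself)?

Walking parent pointers from c3f1d4e: reachable set = {0c27d83, 2d2c7f5, 69f18a9, 6f56700, 7e53d76, c3e18a9, c3f1d4e}.
That is 7 commits.

7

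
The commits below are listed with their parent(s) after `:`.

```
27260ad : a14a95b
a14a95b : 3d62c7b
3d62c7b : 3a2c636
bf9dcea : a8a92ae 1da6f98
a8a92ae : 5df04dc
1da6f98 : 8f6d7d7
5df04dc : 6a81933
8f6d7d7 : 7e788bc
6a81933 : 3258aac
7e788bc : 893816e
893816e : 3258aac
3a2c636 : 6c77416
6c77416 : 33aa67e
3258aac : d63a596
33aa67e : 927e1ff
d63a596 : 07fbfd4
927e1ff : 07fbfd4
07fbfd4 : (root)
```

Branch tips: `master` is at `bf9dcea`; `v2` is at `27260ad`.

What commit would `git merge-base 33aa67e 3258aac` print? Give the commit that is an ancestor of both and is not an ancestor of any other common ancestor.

Ancestors of 33aa67e: {07fbfd4, 33aa67e, 927e1ff}.
Ancestors of 3258aac: {07fbfd4, 3258aac, d63a596}.
Common ancestors: {07fbfd4}.
The only common ancestor is 07fbfd4, so it is the merge base.

07fbfd4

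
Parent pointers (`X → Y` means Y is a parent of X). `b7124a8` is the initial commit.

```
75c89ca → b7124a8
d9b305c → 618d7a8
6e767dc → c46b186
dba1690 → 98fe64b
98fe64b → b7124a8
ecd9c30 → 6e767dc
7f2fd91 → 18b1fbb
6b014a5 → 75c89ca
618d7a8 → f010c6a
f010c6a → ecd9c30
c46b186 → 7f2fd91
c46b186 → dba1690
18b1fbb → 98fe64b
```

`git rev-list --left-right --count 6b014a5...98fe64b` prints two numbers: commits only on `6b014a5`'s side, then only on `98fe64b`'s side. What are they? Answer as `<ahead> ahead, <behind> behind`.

Reachable from 6b014a5: {6b014a5, 75c89ca, b7124a8}.
Reachable from 98fe64b: {98fe64b, b7124a8}.
Only in 6b014a5's history (ahead): {6b014a5, 75c89ca} — 2.
Only in 98fe64b's history (behind): {98fe64b} — 1.

2 ahead, 1 behind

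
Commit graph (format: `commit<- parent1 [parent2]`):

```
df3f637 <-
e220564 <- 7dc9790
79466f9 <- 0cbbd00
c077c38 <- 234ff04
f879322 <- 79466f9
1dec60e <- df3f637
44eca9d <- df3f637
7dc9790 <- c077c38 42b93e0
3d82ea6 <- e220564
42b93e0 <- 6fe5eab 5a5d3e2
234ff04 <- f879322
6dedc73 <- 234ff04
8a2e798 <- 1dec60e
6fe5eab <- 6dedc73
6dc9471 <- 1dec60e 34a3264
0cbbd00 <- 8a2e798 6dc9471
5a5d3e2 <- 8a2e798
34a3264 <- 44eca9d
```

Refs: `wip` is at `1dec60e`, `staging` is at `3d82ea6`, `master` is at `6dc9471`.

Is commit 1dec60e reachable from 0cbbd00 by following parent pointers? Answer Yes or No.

Ancestors of 0cbbd00 (commits reachable by following parents): {0cbbd00, 1dec60e, 34a3264, 44eca9d, 6dc9471, 8a2e798, df3f637}.
1dec60e is in that set, so it is an ancestor of 0cbbd00.

Yes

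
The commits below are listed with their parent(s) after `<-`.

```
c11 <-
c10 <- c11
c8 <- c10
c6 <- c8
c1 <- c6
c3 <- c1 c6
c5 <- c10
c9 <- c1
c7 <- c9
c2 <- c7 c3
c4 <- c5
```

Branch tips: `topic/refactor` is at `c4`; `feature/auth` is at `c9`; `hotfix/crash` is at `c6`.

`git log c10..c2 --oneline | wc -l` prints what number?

Reachable from c2: {c1, c10, c11, c2, c3, c6, c7, c8, c9}.
Reachable from c10: {c10, c11}.
In c2's history but not c10's: {c1, c2, c3, c6, c7, c8, c9} — 7 commits.

7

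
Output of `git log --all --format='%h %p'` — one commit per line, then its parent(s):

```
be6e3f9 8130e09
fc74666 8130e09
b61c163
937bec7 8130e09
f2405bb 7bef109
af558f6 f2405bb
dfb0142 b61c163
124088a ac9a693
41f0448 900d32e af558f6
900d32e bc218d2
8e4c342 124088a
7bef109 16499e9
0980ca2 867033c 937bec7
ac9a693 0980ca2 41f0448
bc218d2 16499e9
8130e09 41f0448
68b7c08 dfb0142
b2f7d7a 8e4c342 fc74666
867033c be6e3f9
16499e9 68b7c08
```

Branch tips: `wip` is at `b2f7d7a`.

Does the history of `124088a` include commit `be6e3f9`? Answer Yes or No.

Yes

Ancestors of 124088a (commits reachable by following parents): {0980ca2, 124088a, 16499e9, 41f0448, 68b7c08, 7bef109, 8130e09, 867033c, 900d32e, 937bec7, ac9a693, af558f6, b61c163, bc218d2, be6e3f9, dfb0142, f2405bb}.
be6e3f9 is in that set, so it is an ancestor of 124088a.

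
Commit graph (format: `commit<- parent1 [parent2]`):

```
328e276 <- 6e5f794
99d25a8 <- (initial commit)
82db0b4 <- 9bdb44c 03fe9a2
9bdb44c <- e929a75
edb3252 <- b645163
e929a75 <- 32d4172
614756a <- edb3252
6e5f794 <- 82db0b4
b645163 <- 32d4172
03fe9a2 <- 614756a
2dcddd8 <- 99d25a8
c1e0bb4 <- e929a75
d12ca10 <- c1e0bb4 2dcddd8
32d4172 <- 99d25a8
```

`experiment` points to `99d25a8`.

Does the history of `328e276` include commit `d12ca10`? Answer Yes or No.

No

Ancestors of 328e276: {03fe9a2, 328e276, 32d4172, 614756a, 6e5f794, 82db0b4, 99d25a8, 9bdb44c, b645163, e929a75, edb3252}.
d12ca10 is not in that set, so it is not an ancestor of 328e276.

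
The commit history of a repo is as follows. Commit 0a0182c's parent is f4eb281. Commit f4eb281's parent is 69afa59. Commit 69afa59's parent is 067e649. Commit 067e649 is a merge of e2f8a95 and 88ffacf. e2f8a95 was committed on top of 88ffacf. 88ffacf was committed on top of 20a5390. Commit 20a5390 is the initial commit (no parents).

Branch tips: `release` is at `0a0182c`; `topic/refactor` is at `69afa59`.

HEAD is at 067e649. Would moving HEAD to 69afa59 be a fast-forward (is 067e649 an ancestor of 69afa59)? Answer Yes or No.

Yes

A fast-forward from 067e649 to 69afa59 is possible iff 067e649 is an ancestor of 69afa59.
Ancestors of 69afa59: {067e649, 20a5390, 69afa59, 88ffacf, e2f8a95}.
067e649 is among them, so fast-forward is possible.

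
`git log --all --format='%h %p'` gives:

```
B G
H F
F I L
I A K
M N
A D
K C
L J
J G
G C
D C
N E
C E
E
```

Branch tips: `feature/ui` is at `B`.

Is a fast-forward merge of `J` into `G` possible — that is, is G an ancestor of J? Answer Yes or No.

A fast-forward from G to J is possible iff G is an ancestor of J.
Ancestors of J: {C, E, G, J}.
G is among them, so fast-forward is possible.

Yes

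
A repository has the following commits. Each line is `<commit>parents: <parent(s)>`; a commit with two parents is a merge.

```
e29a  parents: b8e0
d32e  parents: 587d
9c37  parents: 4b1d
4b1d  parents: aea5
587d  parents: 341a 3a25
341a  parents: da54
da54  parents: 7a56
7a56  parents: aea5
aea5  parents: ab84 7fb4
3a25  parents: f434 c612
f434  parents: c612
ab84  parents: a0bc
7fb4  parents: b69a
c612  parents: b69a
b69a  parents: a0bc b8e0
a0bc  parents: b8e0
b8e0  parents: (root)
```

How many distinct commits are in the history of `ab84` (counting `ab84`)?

3

Walking parent pointers from ab84: reachable set = {a0bc, ab84, b8e0}.
That is 3 commits.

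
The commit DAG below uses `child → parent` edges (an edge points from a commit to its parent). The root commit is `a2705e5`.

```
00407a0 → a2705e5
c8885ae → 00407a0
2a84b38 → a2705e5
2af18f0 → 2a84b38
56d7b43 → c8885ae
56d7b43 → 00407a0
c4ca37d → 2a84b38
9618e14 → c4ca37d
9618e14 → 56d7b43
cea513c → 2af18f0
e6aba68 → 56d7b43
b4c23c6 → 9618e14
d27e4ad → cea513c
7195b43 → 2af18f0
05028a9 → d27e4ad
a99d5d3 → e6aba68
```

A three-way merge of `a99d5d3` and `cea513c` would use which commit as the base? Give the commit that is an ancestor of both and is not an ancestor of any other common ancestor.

a2705e5

Ancestors of a99d5d3: {00407a0, 56d7b43, a2705e5, a99d5d3, c8885ae, e6aba68}.
Ancestors of cea513c: {2a84b38, 2af18f0, a2705e5, cea513c}.
Common ancestors: {a2705e5}.
The only common ancestor is a2705e5, so it is the merge base.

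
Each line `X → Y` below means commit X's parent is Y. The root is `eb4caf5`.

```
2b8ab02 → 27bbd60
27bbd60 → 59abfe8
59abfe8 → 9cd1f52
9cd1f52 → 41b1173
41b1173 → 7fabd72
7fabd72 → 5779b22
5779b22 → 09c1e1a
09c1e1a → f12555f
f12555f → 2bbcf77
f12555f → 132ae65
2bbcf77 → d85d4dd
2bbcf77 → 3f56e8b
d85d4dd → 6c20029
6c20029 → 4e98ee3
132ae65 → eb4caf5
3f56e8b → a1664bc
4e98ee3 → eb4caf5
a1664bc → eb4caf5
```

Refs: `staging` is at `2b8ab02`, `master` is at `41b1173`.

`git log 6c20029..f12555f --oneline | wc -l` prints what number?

6

Reachable from f12555f: {132ae65, 2bbcf77, 3f56e8b, 4e98ee3, 6c20029, a1664bc, d85d4dd, eb4caf5, f12555f}.
Reachable from 6c20029: {4e98ee3, 6c20029, eb4caf5}.
In f12555f's history but not 6c20029's: {132ae65, 2bbcf77, 3f56e8b, a1664bc, d85d4dd, f12555f} — 6 commits.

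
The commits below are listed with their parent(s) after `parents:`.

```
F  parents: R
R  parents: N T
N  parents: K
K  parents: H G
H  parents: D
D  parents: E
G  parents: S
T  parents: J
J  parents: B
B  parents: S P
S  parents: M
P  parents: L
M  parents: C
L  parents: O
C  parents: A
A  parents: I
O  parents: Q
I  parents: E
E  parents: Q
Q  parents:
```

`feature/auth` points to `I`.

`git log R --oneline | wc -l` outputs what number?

19

Walking parent pointers from R: reachable set = {A, B, C, D, E, G, H, I, J, K, L, M, N, O, P, Q, R, S, T}.
That is 19 commits.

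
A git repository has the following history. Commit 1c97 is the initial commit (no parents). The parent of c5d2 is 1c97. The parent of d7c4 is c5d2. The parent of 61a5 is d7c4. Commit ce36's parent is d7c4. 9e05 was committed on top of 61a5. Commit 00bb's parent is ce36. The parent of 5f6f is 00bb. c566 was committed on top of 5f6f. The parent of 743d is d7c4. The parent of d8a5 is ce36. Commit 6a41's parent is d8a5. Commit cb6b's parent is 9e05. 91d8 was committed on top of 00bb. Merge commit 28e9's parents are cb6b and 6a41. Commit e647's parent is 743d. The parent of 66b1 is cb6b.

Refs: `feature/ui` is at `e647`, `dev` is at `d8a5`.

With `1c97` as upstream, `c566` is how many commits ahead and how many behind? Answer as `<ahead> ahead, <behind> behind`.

6 ahead, 0 behind

Reachable from c566: {00bb, 1c97, 5f6f, c566, c5d2, ce36, d7c4}.
Reachable from 1c97: {1c97}.
Only in c566's history (ahead): {00bb, 5f6f, c566, c5d2, ce36, d7c4} — 6.
Only in 1c97's history (behind): {} — 0.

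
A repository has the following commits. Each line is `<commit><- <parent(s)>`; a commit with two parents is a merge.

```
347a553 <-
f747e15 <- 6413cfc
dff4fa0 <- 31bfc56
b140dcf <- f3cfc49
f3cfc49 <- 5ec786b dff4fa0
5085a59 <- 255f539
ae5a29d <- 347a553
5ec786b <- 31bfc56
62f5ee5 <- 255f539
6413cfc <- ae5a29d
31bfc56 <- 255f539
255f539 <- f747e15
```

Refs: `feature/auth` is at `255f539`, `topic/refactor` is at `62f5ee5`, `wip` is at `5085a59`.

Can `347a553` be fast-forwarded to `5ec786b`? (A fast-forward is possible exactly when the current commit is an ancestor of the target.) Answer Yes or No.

A fast-forward from 347a553 to 5ec786b is possible iff 347a553 is an ancestor of 5ec786b.
Ancestors of 5ec786b: {255f539, 31bfc56, 347a553, 5ec786b, 6413cfc, ae5a29d, f747e15}.
347a553 is among them, so fast-forward is possible.

Yes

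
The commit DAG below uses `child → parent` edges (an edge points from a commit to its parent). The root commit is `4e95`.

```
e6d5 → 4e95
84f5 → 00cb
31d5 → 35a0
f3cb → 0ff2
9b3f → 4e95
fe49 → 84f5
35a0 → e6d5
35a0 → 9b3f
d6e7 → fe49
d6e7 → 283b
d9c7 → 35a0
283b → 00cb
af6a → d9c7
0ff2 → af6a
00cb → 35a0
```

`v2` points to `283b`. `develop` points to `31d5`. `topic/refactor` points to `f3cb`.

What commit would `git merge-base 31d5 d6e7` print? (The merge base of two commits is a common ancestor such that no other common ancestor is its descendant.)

35a0

Ancestors of 31d5: {31d5, 35a0, 4e95, 9b3f, e6d5}.
Ancestors of d6e7: {00cb, 283b, 35a0, 4e95, 84f5, 9b3f, d6e7, e6d5, fe49}.
Common ancestors: {35a0, 4e95, 9b3f, e6d5}.
Among these, 35a0 is not an ancestor of any other common ancestor — it is the merge base.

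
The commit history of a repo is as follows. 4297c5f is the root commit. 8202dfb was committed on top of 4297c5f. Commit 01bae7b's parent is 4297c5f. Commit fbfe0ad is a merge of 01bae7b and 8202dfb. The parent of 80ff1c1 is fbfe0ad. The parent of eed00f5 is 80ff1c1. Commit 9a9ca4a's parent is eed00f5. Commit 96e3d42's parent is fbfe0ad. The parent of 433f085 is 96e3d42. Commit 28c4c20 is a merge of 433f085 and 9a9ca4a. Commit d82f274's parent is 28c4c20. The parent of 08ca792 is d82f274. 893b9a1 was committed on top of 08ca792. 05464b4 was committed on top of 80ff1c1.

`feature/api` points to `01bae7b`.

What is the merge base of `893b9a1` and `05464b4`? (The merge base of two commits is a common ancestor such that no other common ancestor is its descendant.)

80ff1c1

Ancestors of 893b9a1: {01bae7b, 08ca792, 28c4c20, 4297c5f, 433f085, 80ff1c1, 8202dfb, 893b9a1, 96e3d42, 9a9ca4a, d82f274, eed00f5, fbfe0ad}.
Ancestors of 05464b4: {01bae7b, 05464b4, 4297c5f, 80ff1c1, 8202dfb, fbfe0ad}.
Common ancestors: {01bae7b, 4297c5f, 80ff1c1, 8202dfb, fbfe0ad}.
Among these, 80ff1c1 is not an ancestor of any other common ancestor — it is the merge base.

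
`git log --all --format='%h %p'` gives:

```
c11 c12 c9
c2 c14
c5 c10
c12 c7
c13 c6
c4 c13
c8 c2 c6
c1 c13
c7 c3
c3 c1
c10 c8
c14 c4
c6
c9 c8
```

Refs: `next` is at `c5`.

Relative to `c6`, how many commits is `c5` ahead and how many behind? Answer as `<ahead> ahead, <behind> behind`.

Reachable from c5: {c10, c13, c14, c2, c4, c5, c6, c8}.
Reachable from c6: {c6}.
Only in c5's history (ahead): {c10, c13, c14, c2, c4, c5, c8} — 7.
Only in c6's history (behind): {} — 0.

7 ahead, 0 behind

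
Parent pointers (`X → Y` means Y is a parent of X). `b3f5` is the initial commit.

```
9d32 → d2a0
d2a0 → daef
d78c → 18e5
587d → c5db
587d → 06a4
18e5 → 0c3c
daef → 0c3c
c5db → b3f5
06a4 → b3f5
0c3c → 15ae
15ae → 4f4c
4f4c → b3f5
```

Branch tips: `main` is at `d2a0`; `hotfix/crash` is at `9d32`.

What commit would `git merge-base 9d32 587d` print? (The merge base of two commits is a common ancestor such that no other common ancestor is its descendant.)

Ancestors of 9d32: {0c3c, 15ae, 4f4c, 9d32, b3f5, d2a0, daef}.
Ancestors of 587d: {06a4, 587d, b3f5, c5db}.
Common ancestors: {b3f5}.
The only common ancestor is b3f5, so it is the merge base.

b3f5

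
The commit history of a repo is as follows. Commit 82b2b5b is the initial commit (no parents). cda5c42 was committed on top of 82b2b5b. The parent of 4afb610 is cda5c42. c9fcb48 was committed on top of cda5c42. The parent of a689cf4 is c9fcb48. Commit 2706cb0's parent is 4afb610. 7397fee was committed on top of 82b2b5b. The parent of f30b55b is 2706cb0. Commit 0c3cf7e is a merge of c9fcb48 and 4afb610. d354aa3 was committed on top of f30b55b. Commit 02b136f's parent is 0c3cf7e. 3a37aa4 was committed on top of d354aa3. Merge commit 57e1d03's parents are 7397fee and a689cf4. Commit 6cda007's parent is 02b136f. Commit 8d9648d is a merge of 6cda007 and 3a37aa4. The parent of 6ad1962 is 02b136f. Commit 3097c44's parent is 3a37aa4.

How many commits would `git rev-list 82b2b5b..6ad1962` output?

6

Reachable from 6ad1962: {02b136f, 0c3cf7e, 4afb610, 6ad1962, 82b2b5b, c9fcb48, cda5c42}.
Reachable from 82b2b5b: {82b2b5b}.
In 6ad1962's history but not 82b2b5b's: {02b136f, 0c3cf7e, 4afb610, 6ad1962, c9fcb48, cda5c42} — 6 commits.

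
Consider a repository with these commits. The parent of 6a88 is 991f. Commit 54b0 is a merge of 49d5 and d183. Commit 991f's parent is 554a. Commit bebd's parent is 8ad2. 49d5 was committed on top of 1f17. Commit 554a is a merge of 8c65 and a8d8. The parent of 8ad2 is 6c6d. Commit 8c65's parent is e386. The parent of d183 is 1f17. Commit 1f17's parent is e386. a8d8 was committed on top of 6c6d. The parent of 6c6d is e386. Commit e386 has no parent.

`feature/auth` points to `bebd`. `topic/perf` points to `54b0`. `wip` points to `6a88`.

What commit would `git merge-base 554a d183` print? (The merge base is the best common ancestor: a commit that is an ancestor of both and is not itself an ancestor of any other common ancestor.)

e386

Ancestors of 554a: {554a, 6c6d, 8c65, a8d8, e386}.
Ancestors of d183: {1f17, d183, e386}.
Common ancestors: {e386}.
The only common ancestor is e386, so it is the merge base.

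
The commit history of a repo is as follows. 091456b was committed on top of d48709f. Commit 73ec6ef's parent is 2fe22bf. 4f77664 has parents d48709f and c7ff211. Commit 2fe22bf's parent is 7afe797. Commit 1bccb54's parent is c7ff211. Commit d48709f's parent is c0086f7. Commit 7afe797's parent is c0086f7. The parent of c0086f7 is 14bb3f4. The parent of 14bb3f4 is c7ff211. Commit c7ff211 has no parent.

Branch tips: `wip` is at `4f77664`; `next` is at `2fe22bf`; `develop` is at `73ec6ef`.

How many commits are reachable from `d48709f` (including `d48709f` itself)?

4

Walking parent pointers from d48709f: reachable set = {14bb3f4, c0086f7, c7ff211, d48709f}.
That is 4 commits.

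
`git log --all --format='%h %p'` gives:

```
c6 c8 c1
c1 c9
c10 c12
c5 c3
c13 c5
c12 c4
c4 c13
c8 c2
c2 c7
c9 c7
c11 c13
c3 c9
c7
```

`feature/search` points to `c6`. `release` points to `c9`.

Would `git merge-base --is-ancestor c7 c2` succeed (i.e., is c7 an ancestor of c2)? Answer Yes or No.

Yes

Ancestors of c2 (commits reachable by following parents): {c2, c7}.
c7 is in that set, so it is an ancestor of c2.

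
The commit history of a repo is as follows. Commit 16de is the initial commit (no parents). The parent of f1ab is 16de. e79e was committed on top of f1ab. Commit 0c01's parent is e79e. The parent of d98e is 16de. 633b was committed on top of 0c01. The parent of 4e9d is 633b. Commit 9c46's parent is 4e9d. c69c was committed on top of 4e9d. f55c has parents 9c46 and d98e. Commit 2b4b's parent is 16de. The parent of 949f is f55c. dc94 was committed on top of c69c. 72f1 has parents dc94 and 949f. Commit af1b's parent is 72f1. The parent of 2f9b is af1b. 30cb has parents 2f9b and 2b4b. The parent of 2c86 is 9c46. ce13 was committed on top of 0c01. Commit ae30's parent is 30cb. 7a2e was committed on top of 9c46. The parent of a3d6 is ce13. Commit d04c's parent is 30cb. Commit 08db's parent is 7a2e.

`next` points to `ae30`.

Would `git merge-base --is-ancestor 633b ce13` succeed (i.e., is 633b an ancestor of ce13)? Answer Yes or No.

Ancestors of ce13: {0c01, 16de, ce13, e79e, f1ab}.
633b is not in that set, so it is not an ancestor of ce13.

No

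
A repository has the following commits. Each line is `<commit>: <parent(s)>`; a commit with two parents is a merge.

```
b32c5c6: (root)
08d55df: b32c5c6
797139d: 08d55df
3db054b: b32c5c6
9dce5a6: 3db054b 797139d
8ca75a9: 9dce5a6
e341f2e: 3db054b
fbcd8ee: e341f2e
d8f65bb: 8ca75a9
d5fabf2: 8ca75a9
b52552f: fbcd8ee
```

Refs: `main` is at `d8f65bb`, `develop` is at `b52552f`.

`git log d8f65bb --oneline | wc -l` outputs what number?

7

Walking parent pointers from d8f65bb: reachable set = {08d55df, 3db054b, 797139d, 8ca75a9, 9dce5a6, b32c5c6, d8f65bb}.
That is 7 commits.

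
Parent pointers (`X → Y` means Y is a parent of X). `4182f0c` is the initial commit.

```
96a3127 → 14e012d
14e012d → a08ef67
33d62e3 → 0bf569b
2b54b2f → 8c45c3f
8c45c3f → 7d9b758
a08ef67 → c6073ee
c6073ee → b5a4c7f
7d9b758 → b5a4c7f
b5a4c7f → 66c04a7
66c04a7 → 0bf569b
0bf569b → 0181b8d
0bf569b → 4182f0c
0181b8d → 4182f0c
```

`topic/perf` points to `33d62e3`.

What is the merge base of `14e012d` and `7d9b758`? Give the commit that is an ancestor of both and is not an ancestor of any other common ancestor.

b5a4c7f

Ancestors of 14e012d: {0181b8d, 0bf569b, 14e012d, 4182f0c, 66c04a7, a08ef67, b5a4c7f, c6073ee}.
Ancestors of 7d9b758: {0181b8d, 0bf569b, 4182f0c, 66c04a7, 7d9b758, b5a4c7f}.
Common ancestors: {0181b8d, 0bf569b, 4182f0c, 66c04a7, b5a4c7f}.
Among these, b5a4c7f is not an ancestor of any other common ancestor — it is the merge base.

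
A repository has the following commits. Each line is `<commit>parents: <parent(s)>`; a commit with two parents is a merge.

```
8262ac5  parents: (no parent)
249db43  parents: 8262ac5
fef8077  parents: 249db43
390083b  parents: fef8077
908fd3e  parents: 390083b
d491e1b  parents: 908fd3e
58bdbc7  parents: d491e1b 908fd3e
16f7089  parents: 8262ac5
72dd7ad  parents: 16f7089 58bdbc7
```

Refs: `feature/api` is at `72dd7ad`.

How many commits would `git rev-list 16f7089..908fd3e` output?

4

Reachable from 908fd3e: {249db43, 390083b, 8262ac5, 908fd3e, fef8077}.
Reachable from 16f7089: {16f7089, 8262ac5}.
In 908fd3e's history but not 16f7089's: {249db43, 390083b, 908fd3e, fef8077} — 4 commits.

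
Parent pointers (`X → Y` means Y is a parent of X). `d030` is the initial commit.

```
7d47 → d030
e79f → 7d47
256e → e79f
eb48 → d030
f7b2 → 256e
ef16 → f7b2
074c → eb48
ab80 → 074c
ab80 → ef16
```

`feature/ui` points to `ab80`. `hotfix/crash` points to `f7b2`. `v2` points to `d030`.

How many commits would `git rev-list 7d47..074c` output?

Reachable from 074c: {074c, d030, eb48}.
Reachable from 7d47: {7d47, d030}.
In 074c's history but not 7d47's: {074c, eb48} — 2 commits.

2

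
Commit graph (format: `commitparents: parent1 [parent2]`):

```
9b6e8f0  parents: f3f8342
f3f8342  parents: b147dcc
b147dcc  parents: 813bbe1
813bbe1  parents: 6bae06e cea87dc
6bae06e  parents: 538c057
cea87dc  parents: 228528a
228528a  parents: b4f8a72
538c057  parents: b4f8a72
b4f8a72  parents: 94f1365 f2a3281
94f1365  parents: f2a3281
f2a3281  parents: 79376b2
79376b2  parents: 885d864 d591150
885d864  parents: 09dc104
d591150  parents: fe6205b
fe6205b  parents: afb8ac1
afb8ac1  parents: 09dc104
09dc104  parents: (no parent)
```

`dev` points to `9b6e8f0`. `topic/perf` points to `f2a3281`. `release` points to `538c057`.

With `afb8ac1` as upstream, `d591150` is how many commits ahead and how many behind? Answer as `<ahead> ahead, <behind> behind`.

Reachable from d591150: {09dc104, afb8ac1, d591150, fe6205b}.
Reachable from afb8ac1: {09dc104, afb8ac1}.
Only in d591150's history (ahead): {d591150, fe6205b} — 2.
Only in afb8ac1's history (behind): {} — 0.

2 ahead, 0 behind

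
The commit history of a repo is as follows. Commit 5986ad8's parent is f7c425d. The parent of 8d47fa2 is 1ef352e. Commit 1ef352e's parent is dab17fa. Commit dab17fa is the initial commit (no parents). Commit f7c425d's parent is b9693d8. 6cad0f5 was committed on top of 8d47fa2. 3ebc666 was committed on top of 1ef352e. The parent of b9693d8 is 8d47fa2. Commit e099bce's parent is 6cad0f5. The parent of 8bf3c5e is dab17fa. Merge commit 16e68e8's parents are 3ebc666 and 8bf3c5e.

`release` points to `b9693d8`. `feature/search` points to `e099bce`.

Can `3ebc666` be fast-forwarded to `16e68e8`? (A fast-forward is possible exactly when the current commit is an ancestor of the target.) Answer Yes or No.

Yes

A fast-forward from 3ebc666 to 16e68e8 is possible iff 3ebc666 is an ancestor of 16e68e8.
Ancestors of 16e68e8: {16e68e8, 1ef352e, 3ebc666, 8bf3c5e, dab17fa}.
3ebc666 is among them, so fast-forward is possible.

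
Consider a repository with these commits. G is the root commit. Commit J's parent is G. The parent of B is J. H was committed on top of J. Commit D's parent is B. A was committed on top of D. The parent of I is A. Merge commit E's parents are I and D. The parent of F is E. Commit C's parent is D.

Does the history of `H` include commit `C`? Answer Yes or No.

No

Ancestors of H: {G, H, J}.
C is not in that set, so it is not an ancestor of H.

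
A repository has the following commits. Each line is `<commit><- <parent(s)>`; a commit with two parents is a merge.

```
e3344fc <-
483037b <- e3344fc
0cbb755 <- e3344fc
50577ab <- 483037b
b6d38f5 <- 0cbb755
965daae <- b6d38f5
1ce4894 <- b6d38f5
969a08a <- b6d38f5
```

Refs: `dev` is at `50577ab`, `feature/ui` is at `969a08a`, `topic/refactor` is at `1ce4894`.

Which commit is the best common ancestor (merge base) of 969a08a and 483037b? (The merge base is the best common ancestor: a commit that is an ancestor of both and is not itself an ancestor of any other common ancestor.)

e3344fc

Ancestors of 969a08a: {0cbb755, 969a08a, b6d38f5, e3344fc}.
Ancestors of 483037b: {483037b, e3344fc}.
Common ancestors: {e3344fc}.
The only common ancestor is e3344fc, so it is the merge base.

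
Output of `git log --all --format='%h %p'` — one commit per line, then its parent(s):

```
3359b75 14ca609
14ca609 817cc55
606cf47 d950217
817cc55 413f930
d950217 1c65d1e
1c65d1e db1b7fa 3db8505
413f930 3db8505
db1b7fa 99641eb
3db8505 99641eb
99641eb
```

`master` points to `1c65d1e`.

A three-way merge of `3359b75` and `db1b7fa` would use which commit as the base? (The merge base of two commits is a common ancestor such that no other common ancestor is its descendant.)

Ancestors of 3359b75: {14ca609, 3359b75, 3db8505, 413f930, 817cc55, 99641eb}.
Ancestors of db1b7fa: {99641eb, db1b7fa}.
Common ancestors: {99641eb}.
The only common ancestor is 99641eb, so it is the merge base.

99641eb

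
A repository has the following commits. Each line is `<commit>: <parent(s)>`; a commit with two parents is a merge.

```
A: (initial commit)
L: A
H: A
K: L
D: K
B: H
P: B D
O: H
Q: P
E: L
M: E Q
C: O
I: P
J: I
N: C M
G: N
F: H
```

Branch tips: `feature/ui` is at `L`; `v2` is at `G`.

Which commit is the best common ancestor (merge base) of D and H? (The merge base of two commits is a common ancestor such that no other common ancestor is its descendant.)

Ancestors of D: {A, D, K, L}.
Ancestors of H: {A, H}.
Common ancestors: {A}.
The only common ancestor is A, so it is the merge base.

A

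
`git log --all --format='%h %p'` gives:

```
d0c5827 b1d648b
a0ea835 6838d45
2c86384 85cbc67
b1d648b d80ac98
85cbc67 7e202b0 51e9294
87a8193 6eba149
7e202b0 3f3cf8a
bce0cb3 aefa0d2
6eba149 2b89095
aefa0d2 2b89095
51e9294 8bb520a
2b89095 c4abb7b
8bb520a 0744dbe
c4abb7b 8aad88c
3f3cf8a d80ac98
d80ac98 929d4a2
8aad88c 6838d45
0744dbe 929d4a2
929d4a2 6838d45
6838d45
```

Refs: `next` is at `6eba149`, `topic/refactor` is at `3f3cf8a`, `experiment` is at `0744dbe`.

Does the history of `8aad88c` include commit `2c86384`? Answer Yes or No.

Ancestors of 8aad88c: {6838d45, 8aad88c}.
2c86384 is not in that set, so it is not an ancestor of 8aad88c.

No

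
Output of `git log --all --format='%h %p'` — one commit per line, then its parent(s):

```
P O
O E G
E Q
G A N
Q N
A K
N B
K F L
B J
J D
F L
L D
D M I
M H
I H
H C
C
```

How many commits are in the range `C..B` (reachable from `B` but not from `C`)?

6

Reachable from B: {B, C, D, H, I, J, M}.
Reachable from C: {C}.
In B's history but not C's: {B, D, H, I, J, M} — 6 commits.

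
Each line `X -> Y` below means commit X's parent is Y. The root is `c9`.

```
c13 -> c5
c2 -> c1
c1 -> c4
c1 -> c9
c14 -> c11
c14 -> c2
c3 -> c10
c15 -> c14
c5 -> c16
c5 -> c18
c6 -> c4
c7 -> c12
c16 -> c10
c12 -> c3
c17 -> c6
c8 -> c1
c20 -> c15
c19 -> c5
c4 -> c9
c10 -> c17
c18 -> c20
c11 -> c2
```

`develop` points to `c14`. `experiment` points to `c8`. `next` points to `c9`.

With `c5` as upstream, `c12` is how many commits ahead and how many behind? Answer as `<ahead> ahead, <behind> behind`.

Reachable from c12: {c10, c12, c17, c3, c4, c6, c9}.
Reachable from c5: {c1, c10, c11, c14, c15, c16, c17, c18, c2, c20, c4, c5, c6, c9}.
Only in c12's history (ahead): {c12, c3} — 2.
Only in c5's history (behind): {c1, c11, c14, c15, c16, c18, c2, c20, c5} — 9.

2 ahead, 9 behind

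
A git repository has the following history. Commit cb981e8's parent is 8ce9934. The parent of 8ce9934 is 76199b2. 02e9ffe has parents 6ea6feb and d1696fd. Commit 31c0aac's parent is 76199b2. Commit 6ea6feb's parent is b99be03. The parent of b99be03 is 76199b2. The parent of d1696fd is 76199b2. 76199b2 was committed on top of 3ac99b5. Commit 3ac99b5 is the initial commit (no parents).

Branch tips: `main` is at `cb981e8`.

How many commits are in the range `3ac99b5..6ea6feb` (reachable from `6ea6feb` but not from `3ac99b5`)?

3

Reachable from 6ea6feb: {3ac99b5, 6ea6feb, 76199b2, b99be03}.
Reachable from 3ac99b5: {3ac99b5}.
In 6ea6feb's history but not 3ac99b5's: {6ea6feb, 76199b2, b99be03} — 3 commits.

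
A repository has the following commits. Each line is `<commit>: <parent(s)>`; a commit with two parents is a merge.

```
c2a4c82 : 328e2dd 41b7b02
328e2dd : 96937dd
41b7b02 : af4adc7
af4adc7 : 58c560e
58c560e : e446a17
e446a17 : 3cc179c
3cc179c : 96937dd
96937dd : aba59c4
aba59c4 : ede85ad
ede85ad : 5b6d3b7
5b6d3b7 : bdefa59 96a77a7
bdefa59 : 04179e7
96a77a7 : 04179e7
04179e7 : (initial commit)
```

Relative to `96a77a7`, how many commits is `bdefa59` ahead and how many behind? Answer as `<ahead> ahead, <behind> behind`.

Reachable from bdefa59: {04179e7, bdefa59}.
Reachable from 96a77a7: {04179e7, 96a77a7}.
Only in bdefa59's history (ahead): {bdefa59} — 1.
Only in 96a77a7's history (behind): {96a77a7} — 1.

1 ahead, 1 behind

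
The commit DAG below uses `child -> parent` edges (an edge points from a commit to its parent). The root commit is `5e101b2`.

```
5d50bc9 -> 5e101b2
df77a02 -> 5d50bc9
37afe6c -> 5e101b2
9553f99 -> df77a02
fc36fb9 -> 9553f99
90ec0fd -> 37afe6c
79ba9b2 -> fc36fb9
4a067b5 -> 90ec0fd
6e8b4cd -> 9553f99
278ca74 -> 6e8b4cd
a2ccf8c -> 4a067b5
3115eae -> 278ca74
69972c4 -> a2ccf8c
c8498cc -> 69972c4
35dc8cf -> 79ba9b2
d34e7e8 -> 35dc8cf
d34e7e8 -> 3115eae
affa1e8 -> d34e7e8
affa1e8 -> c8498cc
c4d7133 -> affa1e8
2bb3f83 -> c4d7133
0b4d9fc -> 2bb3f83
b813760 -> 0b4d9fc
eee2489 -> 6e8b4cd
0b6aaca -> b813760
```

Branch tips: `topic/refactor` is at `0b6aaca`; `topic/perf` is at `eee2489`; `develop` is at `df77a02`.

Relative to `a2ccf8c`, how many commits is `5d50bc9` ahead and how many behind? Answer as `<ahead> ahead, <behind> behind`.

Reachable from 5d50bc9: {5d50bc9, 5e101b2}.
Reachable from a2ccf8c: {37afe6c, 4a067b5, 5e101b2, 90ec0fd, a2ccf8c}.
Only in 5d50bc9's history (ahead): {5d50bc9} — 1.
Only in a2ccf8c's history (behind): {37afe6c, 4a067b5, 90ec0fd, a2ccf8c} — 4.

1 ahead, 4 behind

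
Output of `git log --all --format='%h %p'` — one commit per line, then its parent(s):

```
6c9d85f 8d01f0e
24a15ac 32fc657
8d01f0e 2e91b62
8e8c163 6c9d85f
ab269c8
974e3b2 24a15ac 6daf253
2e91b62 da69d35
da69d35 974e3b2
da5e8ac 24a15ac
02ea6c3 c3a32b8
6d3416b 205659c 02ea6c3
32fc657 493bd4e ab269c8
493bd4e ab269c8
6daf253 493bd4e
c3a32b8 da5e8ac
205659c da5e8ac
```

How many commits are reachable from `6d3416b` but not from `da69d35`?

5

Reachable from 6d3416b: {02ea6c3, 205659c, 24a15ac, 32fc657, 493bd4e, 6d3416b, ab269c8, c3a32b8, da5e8ac}.
Reachable from da69d35: {24a15ac, 32fc657, 493bd4e, 6daf253, 974e3b2, ab269c8, da69d35}.
In 6d3416b's history but not da69d35's: {02ea6c3, 205659c, 6d3416b, c3a32b8, da5e8ac} — 5 commits.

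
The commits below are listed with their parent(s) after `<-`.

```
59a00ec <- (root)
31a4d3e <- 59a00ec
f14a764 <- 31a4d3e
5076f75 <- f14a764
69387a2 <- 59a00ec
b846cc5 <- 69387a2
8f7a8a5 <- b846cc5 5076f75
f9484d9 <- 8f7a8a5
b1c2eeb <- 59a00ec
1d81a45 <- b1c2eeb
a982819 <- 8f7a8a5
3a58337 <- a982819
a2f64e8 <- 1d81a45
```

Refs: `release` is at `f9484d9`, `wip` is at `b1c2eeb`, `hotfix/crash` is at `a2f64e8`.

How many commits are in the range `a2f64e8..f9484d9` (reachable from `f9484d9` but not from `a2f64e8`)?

Reachable from f9484d9: {31a4d3e, 5076f75, 59a00ec, 69387a2, 8f7a8a5, b846cc5, f14a764, f9484d9}.
Reachable from a2f64e8: {1d81a45, 59a00ec, a2f64e8, b1c2eeb}.
In f9484d9's history but not a2f64e8's: {31a4d3e, 5076f75, 69387a2, 8f7a8a5, b846cc5, f14a764, f9484d9} — 7 commits.

7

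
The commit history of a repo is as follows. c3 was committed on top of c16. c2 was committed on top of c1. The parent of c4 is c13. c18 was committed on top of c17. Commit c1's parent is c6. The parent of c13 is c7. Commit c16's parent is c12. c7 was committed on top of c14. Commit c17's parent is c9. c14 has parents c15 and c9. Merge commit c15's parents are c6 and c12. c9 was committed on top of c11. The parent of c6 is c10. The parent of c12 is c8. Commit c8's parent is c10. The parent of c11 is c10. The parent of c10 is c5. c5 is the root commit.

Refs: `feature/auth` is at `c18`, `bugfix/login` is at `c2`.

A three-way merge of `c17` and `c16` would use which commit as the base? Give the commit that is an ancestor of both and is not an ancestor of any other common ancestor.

c10

Ancestors of c17: {c10, c11, c17, c5, c9}.
Ancestors of c16: {c10, c12, c16, c5, c8}.
Common ancestors: {c10, c5}.
Among these, c10 is not an ancestor of any other common ancestor — it is the merge base.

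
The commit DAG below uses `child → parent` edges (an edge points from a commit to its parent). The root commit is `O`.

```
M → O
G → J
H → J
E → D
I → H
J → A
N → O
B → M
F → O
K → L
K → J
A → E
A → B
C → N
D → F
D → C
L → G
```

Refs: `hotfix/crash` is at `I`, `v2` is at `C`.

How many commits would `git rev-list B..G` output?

8

Reachable from G: {A, B, C, D, E, F, G, J, M, N, O}.
Reachable from B: {B, M, O}.
In G's history but not B's: {A, C, D, E, F, G, J, N} — 8 commits.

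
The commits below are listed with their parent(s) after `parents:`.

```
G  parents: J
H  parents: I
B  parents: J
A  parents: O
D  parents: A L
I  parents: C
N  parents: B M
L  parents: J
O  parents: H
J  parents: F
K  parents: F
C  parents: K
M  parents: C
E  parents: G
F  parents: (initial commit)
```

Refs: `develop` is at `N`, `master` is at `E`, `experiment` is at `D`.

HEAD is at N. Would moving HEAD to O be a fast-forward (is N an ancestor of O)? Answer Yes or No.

No

A fast-forward from N to O is possible iff N is an ancestor of O.
Ancestors of O: {C, F, H, I, K, O}.
N is not among them, so fast-forward is not possible.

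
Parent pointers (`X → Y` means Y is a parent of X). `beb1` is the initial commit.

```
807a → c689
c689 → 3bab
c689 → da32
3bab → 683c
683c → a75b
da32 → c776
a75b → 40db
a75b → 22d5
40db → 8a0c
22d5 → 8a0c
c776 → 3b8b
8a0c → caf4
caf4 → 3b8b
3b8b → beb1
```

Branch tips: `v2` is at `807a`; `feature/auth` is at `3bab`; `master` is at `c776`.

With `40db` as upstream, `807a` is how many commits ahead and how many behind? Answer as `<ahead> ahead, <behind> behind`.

8 ahead, 0 behind

Reachable from 807a: {22d5, 3b8b, 3bab, 40db, 683c, 807a, 8a0c, a75b, beb1, c689, c776, caf4, da32}.
Reachable from 40db: {3b8b, 40db, 8a0c, beb1, caf4}.
Only in 807a's history (ahead): {22d5, 3bab, 683c, 807a, a75b, c689, c776, da32} — 8.
Only in 40db's history (behind): {} — 0.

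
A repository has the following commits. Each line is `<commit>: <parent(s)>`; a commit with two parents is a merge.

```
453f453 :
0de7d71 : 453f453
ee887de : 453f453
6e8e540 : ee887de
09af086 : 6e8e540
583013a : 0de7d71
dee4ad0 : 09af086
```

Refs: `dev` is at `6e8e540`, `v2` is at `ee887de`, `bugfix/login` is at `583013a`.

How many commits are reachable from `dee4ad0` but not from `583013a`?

4

Reachable from dee4ad0: {09af086, 453f453, 6e8e540, dee4ad0, ee887de}.
Reachable from 583013a: {0de7d71, 453f453, 583013a}.
In dee4ad0's history but not 583013a's: {09af086, 6e8e540, dee4ad0, ee887de} — 4 commits.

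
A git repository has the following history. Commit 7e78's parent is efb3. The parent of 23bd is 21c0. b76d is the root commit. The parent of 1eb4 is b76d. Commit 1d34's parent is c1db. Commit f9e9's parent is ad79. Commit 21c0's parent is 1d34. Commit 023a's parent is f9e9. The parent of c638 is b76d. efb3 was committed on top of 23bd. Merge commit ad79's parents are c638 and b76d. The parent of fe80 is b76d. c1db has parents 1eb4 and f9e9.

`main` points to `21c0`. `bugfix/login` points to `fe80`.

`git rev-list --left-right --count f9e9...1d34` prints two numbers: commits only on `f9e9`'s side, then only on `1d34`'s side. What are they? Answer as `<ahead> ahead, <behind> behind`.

0 ahead, 3 behind

Reachable from f9e9: {ad79, b76d, c638, f9e9}.
Reachable from 1d34: {1d34, 1eb4, ad79, b76d, c1db, c638, f9e9}.
Only in f9e9's history (ahead): {} — 0.
Only in 1d34's history (behind): {1d34, 1eb4, c1db} — 3.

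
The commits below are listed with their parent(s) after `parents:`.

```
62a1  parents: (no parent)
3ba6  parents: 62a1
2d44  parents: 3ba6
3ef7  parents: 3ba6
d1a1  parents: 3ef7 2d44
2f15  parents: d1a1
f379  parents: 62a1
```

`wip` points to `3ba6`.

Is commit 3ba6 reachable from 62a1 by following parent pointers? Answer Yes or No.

No

Ancestors of 62a1: {62a1}.
3ba6 is not in that set, so it is not an ancestor of 62a1.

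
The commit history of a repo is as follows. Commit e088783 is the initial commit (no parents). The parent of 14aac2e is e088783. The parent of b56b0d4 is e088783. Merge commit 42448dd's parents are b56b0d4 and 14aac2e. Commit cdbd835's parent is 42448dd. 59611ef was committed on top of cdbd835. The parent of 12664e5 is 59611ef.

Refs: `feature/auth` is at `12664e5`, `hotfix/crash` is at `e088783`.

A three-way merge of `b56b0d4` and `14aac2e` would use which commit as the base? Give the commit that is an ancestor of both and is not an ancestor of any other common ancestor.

e088783

Ancestors of b56b0d4: {b56b0d4, e088783}.
Ancestors of 14aac2e: {14aac2e, e088783}.
Common ancestors: {e088783}.
The only common ancestor is e088783, so it is the merge base.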